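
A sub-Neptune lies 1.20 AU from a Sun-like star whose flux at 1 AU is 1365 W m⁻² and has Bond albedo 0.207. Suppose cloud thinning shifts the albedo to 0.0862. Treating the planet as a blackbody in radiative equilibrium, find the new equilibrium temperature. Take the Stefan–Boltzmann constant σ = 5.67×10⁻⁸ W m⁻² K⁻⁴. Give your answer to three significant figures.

249 K

Flux at the orbit: S = 1365/(1.20)² = 947.9 W m⁻².
T₂ = [S(1−α₂)/(4σ)]^(1/4) = [947.9·0.914/(4σ)]^(1/4) = 248.6 K.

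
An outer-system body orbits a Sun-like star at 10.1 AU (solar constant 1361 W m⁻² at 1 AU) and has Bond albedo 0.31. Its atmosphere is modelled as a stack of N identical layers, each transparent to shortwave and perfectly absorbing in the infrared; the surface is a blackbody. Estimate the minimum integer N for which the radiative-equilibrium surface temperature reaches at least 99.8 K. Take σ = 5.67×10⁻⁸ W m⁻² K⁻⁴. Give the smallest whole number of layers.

2

Flux at the orbit: S = 1361/(10.1)² = 13.34 W m⁻².
OLR = S(1−α)/4 = 2.301 W m⁻²; the top layer radiates at T_e = 79.82 K.
Since T_s⁴ = (N+1)T_e⁴, we need N ≥ (T_s/T_e)⁴ − 1 = 1.444.
So N ≥ 1.444; the smallest integer is N = 2.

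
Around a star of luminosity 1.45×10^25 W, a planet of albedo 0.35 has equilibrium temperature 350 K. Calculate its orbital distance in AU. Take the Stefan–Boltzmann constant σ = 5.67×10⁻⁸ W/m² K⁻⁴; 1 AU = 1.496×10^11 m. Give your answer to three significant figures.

0.0992 AU

The flux needed for this T is 4σT⁴/(1−0.35) = 5236 W/m².
S = L/(4πd²) → d = √(L/4πS) = √(1.45×10^25/(4π·5236)) = 1.484×10^10 m = 0.09923 AU.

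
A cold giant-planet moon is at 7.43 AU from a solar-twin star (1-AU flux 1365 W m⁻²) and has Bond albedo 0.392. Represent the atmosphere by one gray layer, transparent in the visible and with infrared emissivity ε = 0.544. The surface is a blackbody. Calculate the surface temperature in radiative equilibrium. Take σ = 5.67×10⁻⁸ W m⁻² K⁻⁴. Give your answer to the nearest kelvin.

98 kelvin

Irradiance scales as 1/d², so S = 1365 W m⁻² × (1/7.43)² = 24.73 W m⁻².
At the top of the atmosphere, σT_e⁴ = S(1−α)/4 = 3.758 W m⁻², giving T_e = 90.23 K.
For a single slab of emissivity ε, T_s⁴ = 2T_e⁴/(2−ε); thus T_s = 90.23·(1.374)^(1/4) = 97.68 K.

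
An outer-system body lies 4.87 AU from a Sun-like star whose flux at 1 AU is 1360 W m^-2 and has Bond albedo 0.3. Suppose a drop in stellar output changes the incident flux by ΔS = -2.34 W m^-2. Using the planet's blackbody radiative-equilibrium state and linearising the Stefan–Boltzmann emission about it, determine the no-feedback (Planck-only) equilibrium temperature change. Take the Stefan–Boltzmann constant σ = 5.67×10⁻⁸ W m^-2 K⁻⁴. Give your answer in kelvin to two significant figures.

-1.2 K

By the inverse-square law, S = 1360/4.87² = 57.34 W m^-2.
The baseline emission temperature is T_e = 115.3 K.
Only a fraction (1−α) is absorbed and it's spread over 4πR², so ΔF = (1−α)ΔS/4 = -0.4095 W m^-2.
Linearising σT⁴ gives d(σT⁴)/dT = 4σT_e³ = 0.3480 W m^-2 per K.
ΔT₀ = ΔF/λ_P = -0.4095/0.3480 = -1.18 K.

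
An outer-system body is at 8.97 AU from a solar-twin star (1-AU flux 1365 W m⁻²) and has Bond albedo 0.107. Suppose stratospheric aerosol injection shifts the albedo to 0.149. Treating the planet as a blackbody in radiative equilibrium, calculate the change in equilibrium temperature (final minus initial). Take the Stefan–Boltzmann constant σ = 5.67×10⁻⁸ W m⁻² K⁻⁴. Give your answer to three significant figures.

Flux at the orbit: S = 1365/(8.97)² = 16.96 W m⁻².
Before: T₁ = [16.96·0.893/(4σ)]^(1/4) = 90.40 K.
With α = 0.149, T₂ = 89.32 K.
ΔT = T₂ − T₁ = -1.082 K.

-1.08 K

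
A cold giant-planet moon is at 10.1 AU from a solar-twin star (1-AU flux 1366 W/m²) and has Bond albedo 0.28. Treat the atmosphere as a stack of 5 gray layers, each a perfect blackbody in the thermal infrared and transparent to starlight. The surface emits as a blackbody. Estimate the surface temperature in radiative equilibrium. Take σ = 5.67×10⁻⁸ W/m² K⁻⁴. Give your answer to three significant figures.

By the inverse-square law, S = 1366/10.1² = 13.39 W/m².
OLR = S(1−α)/4 = 2.410 W/m²; the top layer radiates at T_e = 80.75 K.
With N = 5 opaque layers, T_s = (N+1)^(1/4)·T_e = 6^(1/4)·80.75 = 126.4 K.

126 K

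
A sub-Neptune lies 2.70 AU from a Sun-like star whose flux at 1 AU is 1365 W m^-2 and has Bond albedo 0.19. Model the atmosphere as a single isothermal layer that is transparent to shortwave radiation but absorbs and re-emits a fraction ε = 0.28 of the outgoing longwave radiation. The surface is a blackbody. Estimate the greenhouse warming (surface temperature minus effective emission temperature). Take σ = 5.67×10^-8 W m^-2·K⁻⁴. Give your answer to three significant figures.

6.18 K

By the inverse-square law, S = 1365/2.70² = 187.2 W m^-2.
Effective emission temperature (TOA balance): σT_e⁴ = S(1−α)/4 = 37.92 W m^-2 → T_e = 160.8 K.
For a single slab of emissivity ε, T_s⁴ = 2T_e⁴/(2−ε); thus T_s = 160.8·(1.163)^(1/4) = 167.0 K.
The atmosphere warms the surface by 6.179 K.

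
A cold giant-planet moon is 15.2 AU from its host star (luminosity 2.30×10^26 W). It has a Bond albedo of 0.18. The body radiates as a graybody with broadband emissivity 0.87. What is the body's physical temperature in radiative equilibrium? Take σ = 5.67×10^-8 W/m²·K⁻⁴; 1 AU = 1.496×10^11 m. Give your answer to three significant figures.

d = 15.2 × 1.496×10^11 m = 2.274×10^12 m.
Spreading L over a sphere of radius d: S = 2.30×10^26/(4π·2.27×10^12²) = 3.540 W/m².
Averaging over the sphere, the absorbed flux is S(1−α)/4 = 0.7256 W/m².
Radiative balance εσT⁴ = 0.7256 gives T = [0.7256/(0.87·σ)]^(1/4) = 61.93 K.

61.9 kelvin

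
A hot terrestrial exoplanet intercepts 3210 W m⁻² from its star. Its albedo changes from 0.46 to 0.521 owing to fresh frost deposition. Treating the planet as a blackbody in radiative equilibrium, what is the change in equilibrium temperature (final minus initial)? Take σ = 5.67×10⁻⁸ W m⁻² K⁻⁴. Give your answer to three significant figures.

With α = 0.46, T₁ = 295.7 K.
Final:   T₂ = [S(1−0.521)/(4σ)]^(1/4) = 286.9 K.
Change: 286.9 − 295.7 = -8.729 K.

-8.73 kelvin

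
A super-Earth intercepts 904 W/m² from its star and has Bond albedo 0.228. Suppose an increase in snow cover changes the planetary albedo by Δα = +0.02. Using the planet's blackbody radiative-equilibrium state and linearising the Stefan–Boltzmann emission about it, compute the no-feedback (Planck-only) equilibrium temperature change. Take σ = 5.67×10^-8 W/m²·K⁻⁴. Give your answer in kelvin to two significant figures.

Reference equilibrium: T_e = [S(1−α)/(4σ)]^(1/4) = 235.5 K.
ΔF = −(S/4)Δα = −(904.0/4)×(+0.02) = -4.520 W/m².
The Planck feedback parameter is 4σT_e³ = 2.963 W/m²/K.
So ΔT₀ = -4.520/2.963 = -1.53 K.

-1.5 K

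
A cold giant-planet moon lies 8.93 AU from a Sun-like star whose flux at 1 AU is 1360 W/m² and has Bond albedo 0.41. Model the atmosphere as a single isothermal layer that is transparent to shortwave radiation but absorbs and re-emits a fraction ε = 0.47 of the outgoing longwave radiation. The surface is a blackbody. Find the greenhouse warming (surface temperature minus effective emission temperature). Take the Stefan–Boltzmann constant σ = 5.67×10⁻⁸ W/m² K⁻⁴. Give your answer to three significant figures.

5.65 kelvin

By the inverse-square law, S = 1360/8.93² = 17.05 W/m².
At the top of the atmosphere, σT_e⁴ = S(1−α)/4 = 2.516 W/m², giving T_e = 81.61 K.
The surface balance (absorbed SW + ε·downward IR = σT_s⁴) with T_a⁴ = T_s⁴/2 reduces to T_s = T_e·[2/(2−ε)]^¼ = 87.27 K.
T_s − T_e = 87.27 − 81.61 = 5.653 K.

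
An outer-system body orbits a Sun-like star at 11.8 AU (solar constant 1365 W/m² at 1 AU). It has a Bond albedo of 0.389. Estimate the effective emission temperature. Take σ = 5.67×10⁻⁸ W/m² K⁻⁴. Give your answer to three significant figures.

By the inverse-square law, S = 1365/11.8² = 9.803 W/m².
Absorbed flux (global mean): S(1−α)/4 = 9.803·0.611/4 = 1.497 W/m².
In equilibrium σT⁴ equals this, so T = 71.69 K.

71.7 kelvin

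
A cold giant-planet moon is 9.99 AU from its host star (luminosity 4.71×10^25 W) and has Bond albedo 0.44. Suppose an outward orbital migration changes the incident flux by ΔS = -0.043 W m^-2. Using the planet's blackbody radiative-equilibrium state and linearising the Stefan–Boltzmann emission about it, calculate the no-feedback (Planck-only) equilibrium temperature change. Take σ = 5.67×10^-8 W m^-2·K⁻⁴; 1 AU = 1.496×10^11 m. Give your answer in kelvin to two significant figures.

-0.29 K

Orbital distance: d = 9.99 AU = 1.495×10^12 m.
S = L/(4πd²) = 1.678 W m^-2.
The baseline emission temperature is T_e = 45.12 K.
ΔF = Δ[S(1−α)]/4 = (1−0.44)·-0.043/4 = -0.006020 W m^-2.
The Planck feedback parameter is 4σT_e³ = 0.02083 W m^-2/K.
ΔT₀ = ΔF/λ_P = -0.006020/0.02083 = -0.289 K.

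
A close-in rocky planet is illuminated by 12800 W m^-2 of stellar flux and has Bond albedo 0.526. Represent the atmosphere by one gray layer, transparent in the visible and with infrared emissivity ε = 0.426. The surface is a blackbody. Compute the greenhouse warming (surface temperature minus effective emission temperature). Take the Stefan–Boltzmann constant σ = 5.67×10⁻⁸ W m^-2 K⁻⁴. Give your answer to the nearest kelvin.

At the top of the atmosphere, σT_e⁴ = S(1−α)/4 = 1517 W m^-2, giving T_e = 404.4 K.
Surface balance with a leaky layer gives σT_s⁴ = σT_e⁴·2/(2−ε), so T_s = T_e·[2/(2−0.426)]^(1/4) = 429.4 K.
T_s − T_e = 429.4 − 404.4 = 24.96 K.

25 K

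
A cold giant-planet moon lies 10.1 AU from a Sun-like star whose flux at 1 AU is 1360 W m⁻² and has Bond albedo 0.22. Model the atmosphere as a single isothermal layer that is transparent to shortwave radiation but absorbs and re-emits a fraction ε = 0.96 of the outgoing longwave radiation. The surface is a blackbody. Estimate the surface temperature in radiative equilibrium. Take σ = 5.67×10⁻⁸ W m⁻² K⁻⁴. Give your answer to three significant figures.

Irradiance scales as 1/d², so S = 1360 W m⁻² × (1/10.1)² = 13.33 W m⁻².
At the top of the atmosphere, σT_e⁴ = S(1−α)/4 = 2.600 W m⁻², giving T_e = 82.29 K.
Surface balance with a leaky layer gives σT_s⁴ = σT_e⁴·2/(2−ε), so T_s = T_e·[2/(2−0.96)]^(1/4) = 96.90 K.

96.9 K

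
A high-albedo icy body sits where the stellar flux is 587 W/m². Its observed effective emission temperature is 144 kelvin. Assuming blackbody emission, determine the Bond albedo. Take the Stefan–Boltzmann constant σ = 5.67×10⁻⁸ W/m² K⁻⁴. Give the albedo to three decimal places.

0.834

Rearranging the radiative balance, α = 1 − 4σT⁴/S.
σT⁴ = 24.38 W/m², so 4σT⁴ = 97.52 W/m².
Hence α = 1 − 97.52/587.0 = 0.8339.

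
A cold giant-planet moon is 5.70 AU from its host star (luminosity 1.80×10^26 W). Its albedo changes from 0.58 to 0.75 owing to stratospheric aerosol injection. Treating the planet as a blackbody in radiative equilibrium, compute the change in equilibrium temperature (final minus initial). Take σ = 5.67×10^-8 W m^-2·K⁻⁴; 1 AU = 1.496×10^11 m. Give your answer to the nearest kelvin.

Orbital distance: d = 5.70 AU = 8.527×10^11 m.
Spreading L over a sphere of radius d: S = 1.80×10^26/(4π·8.53×10^11²) = 19.70 W m^-2.
Initial: T₁ = [S(1−0.58)/(4σ)]^(1/4) = 77.72 K.
Final:   T₂ = [S(1−0.75)/(4σ)]^(1/4) = 68.26 K.
Change: 68.26 − 77.72 = -9.453 K.

-9 K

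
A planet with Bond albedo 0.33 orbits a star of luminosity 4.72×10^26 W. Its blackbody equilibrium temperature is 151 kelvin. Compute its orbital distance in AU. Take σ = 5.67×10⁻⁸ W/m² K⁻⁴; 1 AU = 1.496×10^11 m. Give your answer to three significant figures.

3.09 AU

The flux needed for this T is 4σT⁴/(1−0.33) = 176.0 W/m².
From L = 4πd²S, d = √(4.72×10^26/(4π·176.0)) = 4.620×10^11 m = 3.088 AU.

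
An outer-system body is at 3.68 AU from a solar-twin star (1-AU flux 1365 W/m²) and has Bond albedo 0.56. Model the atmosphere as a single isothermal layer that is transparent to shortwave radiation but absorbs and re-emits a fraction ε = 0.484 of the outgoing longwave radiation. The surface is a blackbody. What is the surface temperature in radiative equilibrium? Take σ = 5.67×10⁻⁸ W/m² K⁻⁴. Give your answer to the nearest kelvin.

Irradiance scales as 1/d², so S = 1365 W/m² × (1/3.68)² = 100.8 W/m².
At the top of the atmosphere, σT_e⁴ = S(1−α)/4 = 11.09 W/m², giving T_e = 118.3 K.
Surface balance with a leaky layer gives σT_s⁴ = σT_e⁴·2/(2−ε), so T_s = T_e·[2/(2−0.484)]^(1/4) = 126.7 K.

127 kelvin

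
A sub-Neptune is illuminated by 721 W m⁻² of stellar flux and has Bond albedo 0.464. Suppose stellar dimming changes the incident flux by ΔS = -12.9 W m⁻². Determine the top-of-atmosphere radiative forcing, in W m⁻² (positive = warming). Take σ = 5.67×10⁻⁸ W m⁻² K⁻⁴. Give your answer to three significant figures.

-1.73 W m⁻²

TOA radiative forcing: ΔF = (1−α)ΔS/4 = 0.536·(-12.9)/4 = -1.729 W m⁻².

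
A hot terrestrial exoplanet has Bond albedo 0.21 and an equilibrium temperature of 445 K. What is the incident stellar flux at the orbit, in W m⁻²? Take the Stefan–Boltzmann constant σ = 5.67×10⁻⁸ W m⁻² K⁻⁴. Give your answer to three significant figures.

From S(1−α)/4 = σT⁴: S = 4σT⁴/(1−α).
σT⁴ = 5.67×10⁻⁸·(445)⁴ = 2223 W m⁻².
S = 4·2223/0.79 = 11260 W m⁻².

11300 W m⁻²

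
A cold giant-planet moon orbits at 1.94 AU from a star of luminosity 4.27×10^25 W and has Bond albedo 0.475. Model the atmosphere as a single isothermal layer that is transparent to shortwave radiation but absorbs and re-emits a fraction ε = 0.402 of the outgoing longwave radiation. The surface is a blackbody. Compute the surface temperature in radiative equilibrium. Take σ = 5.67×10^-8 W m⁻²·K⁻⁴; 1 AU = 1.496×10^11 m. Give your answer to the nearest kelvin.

d = 1.94 × 1.496×10^11 m = 2.902×10^11 m.
Flux at the orbit: S = L/(4πd²) = 4.27×10^25/(4π·(2.90×10^11)²) = 40.34 W m⁻².
Effective emission temperature (TOA balance): σT_e⁴ = S(1−α)/4 = 5.295 W m⁻² → T_e = 98.30 K.
The surface balance (absorbed SW + ε·downward IR = σT_s⁴) with T_a⁴ = T_s⁴/2 reduces to T_s = T_e·[2/(2−ε)]^¼ = 104.0 K.

104 kelvin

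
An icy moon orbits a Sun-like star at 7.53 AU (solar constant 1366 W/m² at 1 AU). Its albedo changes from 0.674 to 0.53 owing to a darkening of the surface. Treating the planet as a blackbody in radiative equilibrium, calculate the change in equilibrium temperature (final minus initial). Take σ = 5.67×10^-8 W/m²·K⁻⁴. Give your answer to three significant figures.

Flux at the orbit: S = 1366/(7.53)² = 24.09 W/m².
With α = 0.674, T₁ = 76.71 K.
Final:   T₂ = [S(1−0.53)/(4σ)]^(1/4) = 84.06 K.
ΔT = T₂ − T₁ = 7.347 K.

7.35 K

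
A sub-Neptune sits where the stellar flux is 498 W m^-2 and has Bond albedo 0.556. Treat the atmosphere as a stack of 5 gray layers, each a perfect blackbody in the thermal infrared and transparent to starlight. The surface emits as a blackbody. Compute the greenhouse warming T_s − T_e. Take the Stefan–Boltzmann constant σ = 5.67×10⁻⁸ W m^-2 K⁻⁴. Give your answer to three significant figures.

99.9 K

Top-of-atmosphere balance: σT_e⁴ = S(1−α)/4 = 55.28 W m^-2 → T_e = 176.7 K.
T_s = (N+1)^(1/4)·T_e = 276.6 K.
So the greenhouse effect raises the surface by 276.6 − 176.7 = 99.85 K.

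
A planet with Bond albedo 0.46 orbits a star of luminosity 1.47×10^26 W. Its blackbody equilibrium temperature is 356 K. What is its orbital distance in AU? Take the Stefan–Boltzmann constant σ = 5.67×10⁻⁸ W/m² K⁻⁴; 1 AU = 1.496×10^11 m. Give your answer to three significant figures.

0.278 AU

Energy balance gives S = 4σT⁴/(1−α) = 6746 W/m².
S = L/(4πd²) → d = √(L/4πS) = √(1.47×10^26/(4π·6746)) = 4.164×10^10 m = 0.2784 AU.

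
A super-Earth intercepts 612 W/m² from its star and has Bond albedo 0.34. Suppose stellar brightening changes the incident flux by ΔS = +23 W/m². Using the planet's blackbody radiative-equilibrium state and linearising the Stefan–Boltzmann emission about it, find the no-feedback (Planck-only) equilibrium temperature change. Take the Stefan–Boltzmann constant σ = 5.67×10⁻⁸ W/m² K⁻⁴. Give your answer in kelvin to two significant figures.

1.9 kelvin

Unperturbed T_e = [612.0·(1−0.34)/(4σ)]^¼ = 205.4 K.
Only a fraction (1−α) is absorbed and it's spread over 4πR², so ΔF = (1−α)ΔS/4 = 3.795 W/m².
Planck response: λ_P = 4σT_e³ = 4·5.67×10⁻⁸·(205.4)³ = 1.966 W/m²/K.
ΔT₀ = ΔF/λ_P = 3.795/1.966 = 1.93 K.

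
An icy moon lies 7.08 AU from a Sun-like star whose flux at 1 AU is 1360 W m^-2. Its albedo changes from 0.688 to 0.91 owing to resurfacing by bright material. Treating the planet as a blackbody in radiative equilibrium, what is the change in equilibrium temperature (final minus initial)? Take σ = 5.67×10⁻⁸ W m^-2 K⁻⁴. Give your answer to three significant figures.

-20.9 K

Irradiance scales as 1/d², so S = 1360 W m^-2 × (1/7.08)² = 27.13 W m^-2.
Before: T₁ = [27.13·0.312/(4σ)]^(1/4) = 78.16 K.
With α = 0.91, T₂ = 57.28 K.
ΔT = T₂ − T₁ = -20.88 K.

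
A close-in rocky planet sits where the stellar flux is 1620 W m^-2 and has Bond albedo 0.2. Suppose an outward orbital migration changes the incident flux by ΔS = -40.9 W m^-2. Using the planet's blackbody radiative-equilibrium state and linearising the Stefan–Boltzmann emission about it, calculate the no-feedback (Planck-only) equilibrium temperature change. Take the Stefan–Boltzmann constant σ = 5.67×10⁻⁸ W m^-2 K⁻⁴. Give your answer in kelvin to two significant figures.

The baseline emission temperature is T_e = 274.9 K.
TOA radiative forcing: ΔF = (1−α)ΔS/4 = 0.8·(-40.9)/4 = -8.180 W m^-2.
Linearising σT⁴ gives d(σT⁴)/dT = 4σT_e³ = 4.714 W m^-2 per K.
So ΔT₀ = -8.180/4.714 = -1.74 K.

-1.7 kelvin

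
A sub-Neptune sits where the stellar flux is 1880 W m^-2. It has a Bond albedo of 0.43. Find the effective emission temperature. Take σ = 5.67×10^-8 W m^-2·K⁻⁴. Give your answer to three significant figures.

Absorbed flux (global mean): S(1−α)/4 = 1880·0.57/4 = 267.9 W m^-2.
Set σT⁴ = 267.9 → T = (267.9/σ)^(1/4) = 262.2 K.

262 K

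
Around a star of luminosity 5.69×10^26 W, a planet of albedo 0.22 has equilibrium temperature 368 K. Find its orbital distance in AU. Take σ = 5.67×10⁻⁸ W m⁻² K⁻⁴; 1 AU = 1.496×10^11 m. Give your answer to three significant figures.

0.616 AU

Energy balance gives S = 4σT⁴/(1−α) = 5333 W m⁻².
From L = 4πd²S, d = √(5.69×10^26/(4π·5333)) = 9.215×10^10 m = 0.6160 AU.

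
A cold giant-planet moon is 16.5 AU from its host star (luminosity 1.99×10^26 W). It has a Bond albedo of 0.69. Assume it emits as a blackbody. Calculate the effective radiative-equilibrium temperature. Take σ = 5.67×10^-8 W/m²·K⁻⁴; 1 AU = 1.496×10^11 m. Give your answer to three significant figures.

Orbital distance: d = 16.5 AU = 2.468×10^12 m.
S = L/(4πd²) = 2.599 W/m².
Absorbed flux (global mean): S(1−α)/4 = 2.599·0.31/4 = 0.2014 W/m².
In equilibrium σT⁴ equals this, so T = 43.41 K.

43.4 K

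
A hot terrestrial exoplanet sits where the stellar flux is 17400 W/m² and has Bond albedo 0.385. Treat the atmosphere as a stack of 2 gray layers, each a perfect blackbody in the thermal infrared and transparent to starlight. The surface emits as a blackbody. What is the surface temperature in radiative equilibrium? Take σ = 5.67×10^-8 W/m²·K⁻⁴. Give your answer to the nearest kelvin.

613 K

OLR = S(1−α)/4 = 2675 W/m²; the top layer radiates at T_e = 466.1 K.
Layer-by-layer balance gives σT_s⁴ = (N+1)σT_e⁴, so T_s = 3^¼·466.1 = 613.4 K.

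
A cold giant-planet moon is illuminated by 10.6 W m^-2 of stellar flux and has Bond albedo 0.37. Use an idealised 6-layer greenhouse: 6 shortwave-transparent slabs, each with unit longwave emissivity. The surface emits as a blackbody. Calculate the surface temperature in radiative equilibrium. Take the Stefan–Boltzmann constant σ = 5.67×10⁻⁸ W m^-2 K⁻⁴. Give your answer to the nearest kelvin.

120 kelvin

OLR = S(1−α)/4 = 1.669 W m^-2; the top layer radiates at T_e = 73.66 K.
Layer-by-layer balance gives σT_s⁴ = (N+1)σT_e⁴, so T_s = 7^¼·73.66 = 119.8 K.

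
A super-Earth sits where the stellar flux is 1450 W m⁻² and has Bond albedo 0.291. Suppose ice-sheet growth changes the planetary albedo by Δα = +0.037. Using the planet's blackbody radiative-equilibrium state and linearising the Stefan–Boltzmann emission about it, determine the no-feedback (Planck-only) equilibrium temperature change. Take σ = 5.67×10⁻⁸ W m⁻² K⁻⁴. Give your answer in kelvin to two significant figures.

Reference equilibrium: T_e = [S(1−α)/(4σ)]^(1/4) = 259.5 K.
ΔF = −(S/4)Δα = −(1450/4)×(+0.037) = -13.41 W m⁻².
Linearising σT⁴ gives d(σT⁴)/dT = 4σT_e³ = 3.962 W m⁻² per K.
ΔT₀ = ΔF/λ_P = -13.41/3.962 = -3.39 K.

-3.4 K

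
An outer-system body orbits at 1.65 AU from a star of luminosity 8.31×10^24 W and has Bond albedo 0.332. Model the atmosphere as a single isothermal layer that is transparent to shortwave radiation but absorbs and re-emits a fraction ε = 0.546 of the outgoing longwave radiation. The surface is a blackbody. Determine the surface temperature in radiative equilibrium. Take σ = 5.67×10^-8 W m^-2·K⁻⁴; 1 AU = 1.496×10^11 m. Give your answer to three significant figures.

81.4 kelvin

Orbital distance: d = 1.65 AU = 2.468×10^11 m.
Spreading L over a sphere of radius d: S = 8.31×10^24/(4π·2.47×10^11²) = 10.85 W m^-2.
The planet radiates to space at T_e = [S(1−α)/(4σ)]^(1/4) = 75.19 K.
Surface balance with a leaky layer gives σT_s⁴ = σT_e⁴·2/(2−ε), so T_s = T_e·[2/(2−0.546)]^(1/4) = 81.43 K.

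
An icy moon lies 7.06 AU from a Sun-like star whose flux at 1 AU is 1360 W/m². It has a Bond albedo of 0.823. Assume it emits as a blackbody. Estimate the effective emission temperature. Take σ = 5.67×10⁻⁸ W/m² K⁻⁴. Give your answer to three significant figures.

Irradiance scales as 1/d², so S = 1360 W/m² × (1/7.06)² = 27.29 W/m².
Absorbed flux (global mean): S(1−α)/4 = 27.29·0.177/4 = 1.207 W/m².
Set σT⁴ = 1.207 → T = (1.207/σ)^(1/4) = 67.93 K.

67.9 kelvin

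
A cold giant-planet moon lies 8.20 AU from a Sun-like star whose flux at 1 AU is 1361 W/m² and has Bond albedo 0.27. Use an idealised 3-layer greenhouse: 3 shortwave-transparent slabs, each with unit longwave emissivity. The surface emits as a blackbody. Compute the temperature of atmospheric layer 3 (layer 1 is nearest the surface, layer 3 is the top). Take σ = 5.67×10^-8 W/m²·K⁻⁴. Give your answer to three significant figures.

89.8 kelvin

By the inverse-square law, S = 1361/8.20² = 20.24 W/m².
The effective emission temperature is T_e = [S(1−α)/(4σ)]^¼ = 89.84 K.
The net upward flux σT_e⁴ is constant between every pair of levels, so T_k⁴ = (N+1−k)T_e⁴.
T_3 = (1)^(1/4)·89.84 = 89.84 K.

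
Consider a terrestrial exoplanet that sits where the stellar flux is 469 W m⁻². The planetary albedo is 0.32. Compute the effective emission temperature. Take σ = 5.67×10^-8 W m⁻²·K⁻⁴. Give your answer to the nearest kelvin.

194 K

Averaging over the sphere, the absorbed flux is S(1−α)/4 = 79.73 W m⁻².
Set σT⁴ = 79.73 → T = (79.73/σ)^(1/4) = 193.6 K.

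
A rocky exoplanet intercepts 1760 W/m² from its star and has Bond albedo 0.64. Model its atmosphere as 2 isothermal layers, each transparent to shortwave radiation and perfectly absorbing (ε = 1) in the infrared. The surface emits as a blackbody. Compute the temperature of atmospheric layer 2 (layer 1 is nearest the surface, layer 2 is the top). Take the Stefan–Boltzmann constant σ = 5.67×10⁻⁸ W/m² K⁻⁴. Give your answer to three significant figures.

OLR = S(1−α)/4 = 158.4 W/m²; the top layer radiates at T_e = 229.9 K.
Each opaque layer satisfies 2T_j⁴ = T_{j−1}⁴ + T_{j+1}⁴, giving T_k⁴ = (N+1−k)T_e⁴.
With k = 2: T_2 = (2+1−2)^¼·229.9 K = 229.9 K.

230 K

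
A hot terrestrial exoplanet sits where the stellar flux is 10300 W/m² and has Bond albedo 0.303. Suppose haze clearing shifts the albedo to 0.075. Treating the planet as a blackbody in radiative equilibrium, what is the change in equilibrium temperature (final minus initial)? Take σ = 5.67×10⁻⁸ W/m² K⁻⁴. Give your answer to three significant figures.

With α = 0.303, T₁ = 421.8 K.
With α = 0.075, T₂ = 452.7 K.
ΔT = T₂ − T₁ = 30.92 K.

30.9 kelvin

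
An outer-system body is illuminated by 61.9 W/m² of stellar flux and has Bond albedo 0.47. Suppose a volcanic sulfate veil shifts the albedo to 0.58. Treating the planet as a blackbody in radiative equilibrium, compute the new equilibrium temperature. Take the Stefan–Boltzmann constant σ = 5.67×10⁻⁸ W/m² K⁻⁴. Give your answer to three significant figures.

103 kelvin

T₂ = [S(1−α₂)/(4σ)]^(1/4) = [61.90·0.42/(4σ)]^(1/4) = 103.5 K.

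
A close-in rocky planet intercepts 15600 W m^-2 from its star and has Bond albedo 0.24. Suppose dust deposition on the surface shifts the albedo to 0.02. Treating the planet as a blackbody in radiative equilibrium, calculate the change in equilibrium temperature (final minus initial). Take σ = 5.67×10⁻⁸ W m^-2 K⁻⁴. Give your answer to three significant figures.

31.4 kelvin

With α = 0.24, T₁ = 478.2 K.
Final:   T₂ = [S(1−0.02)/(4σ)]^(1/4) = 509.5 K.
Change: 509.5 − 478.2 = 31.38 K.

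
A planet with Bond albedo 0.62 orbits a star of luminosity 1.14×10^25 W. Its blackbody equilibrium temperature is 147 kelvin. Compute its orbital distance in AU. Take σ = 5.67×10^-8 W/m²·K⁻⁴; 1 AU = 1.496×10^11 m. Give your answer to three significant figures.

Required flux: S = 4σT⁴/(1−α) = 278.7 W/m².
S = L/(4πd²) → d = √(L/4πS) = √(1.14×10^25/(4π·278.7)) = 5.705×10^10 m = 0.3814 AU.

0.381 AU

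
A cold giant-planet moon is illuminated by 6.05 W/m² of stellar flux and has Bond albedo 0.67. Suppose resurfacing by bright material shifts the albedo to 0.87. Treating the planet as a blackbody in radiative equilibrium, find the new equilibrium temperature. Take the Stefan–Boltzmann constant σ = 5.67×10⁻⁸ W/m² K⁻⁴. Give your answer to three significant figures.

With the new albedo, S(1−α₂)/4 = 0.1966 W/m², so T₂ = 43.15 K.

43.2 K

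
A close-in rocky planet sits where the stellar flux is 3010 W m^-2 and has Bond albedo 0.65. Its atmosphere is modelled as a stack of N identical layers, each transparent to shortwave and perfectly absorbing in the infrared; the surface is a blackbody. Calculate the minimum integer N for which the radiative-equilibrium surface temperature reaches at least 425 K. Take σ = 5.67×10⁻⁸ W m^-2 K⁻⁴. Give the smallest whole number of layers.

The effective emission temperature is T_e = [S(1−α)/(4σ)]^¼ = 261.1 K.
Need (N+1)T_e⁴ ≥ T_s⁴, i.e. N+1 ≥ (425/261.1)⁴ = 7.024.
The minimum whole number is N = 7.

7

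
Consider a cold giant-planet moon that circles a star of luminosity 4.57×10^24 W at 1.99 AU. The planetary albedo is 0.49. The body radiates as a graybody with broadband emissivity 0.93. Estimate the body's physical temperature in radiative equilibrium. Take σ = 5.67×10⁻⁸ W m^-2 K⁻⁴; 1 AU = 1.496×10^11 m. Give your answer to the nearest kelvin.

Orbital distance: d = 1.99 AU = 2.977×10^11 m.
S = L/(4πd²) = 4.103 W m^-2.
Absorbed flux (global mean): S(1−α)/4 = 4.103·0.51/4 = 0.5232 W m^-2.
Equating to εσT⁴ with ε = 0.93: T = (0.5232/0.93σ)^(1/4) = 56.12 K.

56 kelvin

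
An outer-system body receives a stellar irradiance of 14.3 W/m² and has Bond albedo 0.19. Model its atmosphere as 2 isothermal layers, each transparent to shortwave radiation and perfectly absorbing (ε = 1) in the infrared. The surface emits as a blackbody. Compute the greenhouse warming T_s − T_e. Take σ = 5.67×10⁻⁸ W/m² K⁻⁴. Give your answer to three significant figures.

The effective emission temperature is T_e = [S(1−α)/(4σ)]^¼ = 84.54 K.
Surface: T_s = (3)^¼·T_e = 111.3 K.
Warming: T_s − T_e = 26.72 K.

26.7 K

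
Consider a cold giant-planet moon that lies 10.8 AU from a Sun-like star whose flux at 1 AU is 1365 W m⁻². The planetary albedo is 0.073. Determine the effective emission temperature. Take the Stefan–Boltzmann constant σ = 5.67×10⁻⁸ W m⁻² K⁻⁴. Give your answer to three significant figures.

Irradiance scales as 1/d², so S = 1365 W m⁻² × (1/10.8)² = 11.70 W m⁻².
The planet absorbs (1−α)S over its disc πR² and re-emits over 4πR², so the mean absorbed flux is (1−0.073)·11.70/4 = 2.712 W m⁻².
Balancing against σT⁴: T = (2.712/5.67×10⁻⁸)^(1/4) = 83.16 K.

83.2 kelvin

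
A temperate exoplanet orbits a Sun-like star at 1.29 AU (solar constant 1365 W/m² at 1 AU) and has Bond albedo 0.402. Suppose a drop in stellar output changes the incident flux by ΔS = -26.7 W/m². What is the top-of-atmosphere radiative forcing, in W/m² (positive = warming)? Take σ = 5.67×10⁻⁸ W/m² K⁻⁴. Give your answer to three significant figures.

By the inverse-square law, S = 1365/1.29² = 820.3 W/m².
ΔF = Δ[S(1−α)]/4 = (1−0.402)·-26.7/4 = -3.992 W/m².

-3.99 W/m²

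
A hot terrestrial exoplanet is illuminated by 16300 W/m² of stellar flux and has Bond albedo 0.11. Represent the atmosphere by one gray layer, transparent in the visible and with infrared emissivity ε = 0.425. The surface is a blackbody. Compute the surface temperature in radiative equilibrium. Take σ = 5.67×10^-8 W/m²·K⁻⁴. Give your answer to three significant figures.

534 kelvin

Effective emission temperature (TOA balance): σT_e⁴ = S(1−α)/4 = 3627 W/m² → T_e = 502.9 K.
For a single slab of emissivity ε, T_s⁴ = 2T_e⁴/(2−ε); thus T_s = 502.9·(1.27)^(1/4) = 533.9 K.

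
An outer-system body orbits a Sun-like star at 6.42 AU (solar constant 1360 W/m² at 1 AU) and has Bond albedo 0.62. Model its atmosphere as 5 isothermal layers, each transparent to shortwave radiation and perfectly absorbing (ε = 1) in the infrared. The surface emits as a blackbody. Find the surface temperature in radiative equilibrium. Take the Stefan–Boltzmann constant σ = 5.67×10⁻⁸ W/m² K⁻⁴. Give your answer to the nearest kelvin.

135 K

Irradiance scales as 1/d², so S = 1360 W/m² × (1/6.42)² = 33.00 W/m².
The effective emission temperature is T_e = [S(1−α)/(4σ)]^¼ = 86.23 K.
For an N-layer opaque stack, T_s⁴ = (N+1)T_e⁴, hence T_s = (6)^(1/4)×86.23 K = 135.0 K.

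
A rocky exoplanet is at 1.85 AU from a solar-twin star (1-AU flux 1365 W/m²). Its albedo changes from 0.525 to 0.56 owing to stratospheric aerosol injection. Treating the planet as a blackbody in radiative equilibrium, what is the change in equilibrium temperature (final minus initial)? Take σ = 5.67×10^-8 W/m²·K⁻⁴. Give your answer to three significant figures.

-3.22 K

By the inverse-square law, S = 1365/1.85² = 398.8 W/m².
Initial: T₁ = [S(1−0.525)/(4σ)]^(1/4) = 170.0 K.
With α = 0.56, T₂ = 166.8 K.
Change: 166.8 − 170.0 = -3.222 K.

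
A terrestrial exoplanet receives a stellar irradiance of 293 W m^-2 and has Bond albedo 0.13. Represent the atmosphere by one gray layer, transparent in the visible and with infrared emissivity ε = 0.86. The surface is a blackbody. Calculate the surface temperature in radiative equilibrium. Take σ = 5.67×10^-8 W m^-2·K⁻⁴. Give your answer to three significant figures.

Effective emission temperature (TOA balance): σT_e⁴ = S(1−α)/4 = 63.73 W m^-2 → T_e = 183.1 K.
The surface balance (absorbed SW + ε·downward IR = σT_s⁴) with T_a⁴ = T_s⁴/2 reduces to T_s = T_e·[2/(2−ε)]^¼ = 210.7 K.

211 K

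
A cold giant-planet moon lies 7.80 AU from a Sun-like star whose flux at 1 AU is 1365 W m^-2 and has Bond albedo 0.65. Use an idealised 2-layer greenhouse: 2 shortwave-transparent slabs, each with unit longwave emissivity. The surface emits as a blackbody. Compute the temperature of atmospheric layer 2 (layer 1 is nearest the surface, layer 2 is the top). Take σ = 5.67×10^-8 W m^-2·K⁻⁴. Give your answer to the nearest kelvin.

77 K

Irradiance scales as 1/d², so S = 1365 W m^-2 × (1/7.80)² = 22.44 W m^-2.
Top-of-atmosphere balance: σT_e⁴ = S(1−α)/4 = 1.963 W m^-2 → T_e = 76.71 K.
Each opaque layer satisfies 2T_j⁴ = T_{j−1}⁴ + T_{j+1}⁴, giving T_k⁴ = (N+1−k)T_e⁴.
With k = 2: T_2 = (2+1−2)^¼·76.71 K = 76.71 K.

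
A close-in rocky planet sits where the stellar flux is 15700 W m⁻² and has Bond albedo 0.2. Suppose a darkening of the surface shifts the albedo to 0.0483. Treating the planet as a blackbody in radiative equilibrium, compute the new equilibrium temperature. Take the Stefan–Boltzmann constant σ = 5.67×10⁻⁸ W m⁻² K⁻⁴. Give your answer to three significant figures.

507 kelvin

New equilibrium: T₂ = [(1−0.0483)·15700/(4σ)]^(1/4) = 506.6 K.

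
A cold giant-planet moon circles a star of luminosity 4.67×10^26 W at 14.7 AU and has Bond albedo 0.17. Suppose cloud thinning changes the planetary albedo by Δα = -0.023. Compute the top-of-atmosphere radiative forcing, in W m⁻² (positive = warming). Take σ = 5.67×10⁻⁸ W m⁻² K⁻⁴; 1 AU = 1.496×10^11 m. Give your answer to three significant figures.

d = 14.7 × 1.496×10^11 m = 2.199×10^12 m.
Flux at the orbit: S = L/(4πd²) = 4.67×10^26/(4π·(2.20×10^12)²) = 7.684 W m⁻².
The change in absorbed flux is Δ[S(1−α)/4] = −SΔα/4 = 0.04419 W m⁻².

0.0442 W m⁻²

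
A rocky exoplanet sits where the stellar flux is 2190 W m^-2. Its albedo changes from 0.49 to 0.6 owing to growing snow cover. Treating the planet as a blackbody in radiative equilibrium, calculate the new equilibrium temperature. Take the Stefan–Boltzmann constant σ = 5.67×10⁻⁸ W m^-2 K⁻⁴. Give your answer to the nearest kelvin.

249 K

T₂ = [S(1−α₂)/(4σ)]^(1/4) = [2190·0.4/(4σ)]^(1/4) = 249.3 K.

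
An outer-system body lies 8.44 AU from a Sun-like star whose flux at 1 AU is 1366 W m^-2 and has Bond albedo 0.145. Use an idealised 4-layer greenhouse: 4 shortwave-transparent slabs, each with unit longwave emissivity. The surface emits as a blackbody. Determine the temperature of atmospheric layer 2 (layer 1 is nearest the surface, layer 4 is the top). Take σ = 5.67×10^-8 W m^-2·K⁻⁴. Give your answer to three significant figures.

By the inverse-square law, S = 1366/8.44² = 19.18 W m^-2.
The effective emission temperature is T_e = [S(1−α)/(4σ)]^¼ = 92.21 K.
In the N-layer model, layer k (counted from the surface) has T_k = (N+1−k)^(1/4)·T_e.
T_2 = (3)^(1/4)·92.21 = 121.4 K.

121 K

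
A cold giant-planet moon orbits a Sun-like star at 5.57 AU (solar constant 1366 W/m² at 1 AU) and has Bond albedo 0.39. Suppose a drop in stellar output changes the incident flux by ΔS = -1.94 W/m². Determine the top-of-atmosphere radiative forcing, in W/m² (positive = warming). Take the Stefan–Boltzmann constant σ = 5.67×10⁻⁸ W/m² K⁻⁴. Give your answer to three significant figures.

-0.296 W/m²

By the inverse-square law, S = 1366/5.57² = 44.03 W/m².
ΔF = Δ[S(1−α)]/4 = (1−0.39)·-1.94/4 = -0.2959 W/m².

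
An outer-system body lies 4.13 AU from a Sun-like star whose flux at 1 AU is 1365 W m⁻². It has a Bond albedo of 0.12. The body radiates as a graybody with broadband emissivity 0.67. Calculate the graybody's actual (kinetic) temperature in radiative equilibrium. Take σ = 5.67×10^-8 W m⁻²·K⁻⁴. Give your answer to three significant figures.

147 K

By the inverse-square law, S = 1365/4.13² = 80.03 W m⁻².
Absorbed flux (global mean): S(1−α)/4 = 80.03·0.88/4 = 17.61 W m⁻².
Radiative balance εσT⁴ = 17.61 gives T = [17.61/(0.67·σ)]^(1/4) = 146.7 K.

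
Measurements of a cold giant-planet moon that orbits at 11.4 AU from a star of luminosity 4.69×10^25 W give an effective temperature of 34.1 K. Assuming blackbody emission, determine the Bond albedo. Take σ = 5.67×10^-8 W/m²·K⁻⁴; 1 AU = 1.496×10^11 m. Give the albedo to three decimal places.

Orbital distance: d = 11.4 AU = 1.705×10^12 m.
S = L/(4πd²) = 1.283 W/m².
From σT⁴ = S(1−α)/4 we invert for α: 1−α = 4σT⁴/S.
σT⁴ = 0.07667 W/m², so 4σT⁴ = 0.3067 W/m².
1−α = 0.3067/1.283 = 0.2390, so α = 0.7610.

0.761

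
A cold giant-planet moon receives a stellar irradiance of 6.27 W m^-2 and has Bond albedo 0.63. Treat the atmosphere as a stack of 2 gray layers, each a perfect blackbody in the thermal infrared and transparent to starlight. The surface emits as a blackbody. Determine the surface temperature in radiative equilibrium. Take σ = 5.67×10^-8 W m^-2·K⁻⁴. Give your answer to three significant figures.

74.4 K

Top-of-atmosphere balance: σT_e⁴ = S(1−α)/4 = 0.5800 W m^-2 → T_e = 56.55 K.
With N = 2 opaque layers, T_s = (N+1)^(1/4)·T_e = 3^(1/4)·56.55 = 74.43 K.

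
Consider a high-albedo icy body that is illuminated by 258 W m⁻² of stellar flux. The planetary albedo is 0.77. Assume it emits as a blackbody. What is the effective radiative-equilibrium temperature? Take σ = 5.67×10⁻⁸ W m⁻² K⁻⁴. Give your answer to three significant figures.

127 K

Absorbed flux (global mean): S(1−α)/4 = 258.0·0.23/4 = 14.83 W m⁻².
In equilibrium σT⁴ equals this, so T = 127.2 K.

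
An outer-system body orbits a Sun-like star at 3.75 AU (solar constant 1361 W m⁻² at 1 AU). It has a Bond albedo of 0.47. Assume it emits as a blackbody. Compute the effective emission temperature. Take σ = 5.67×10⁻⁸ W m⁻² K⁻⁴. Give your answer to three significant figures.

Flux at the orbit: S = 1361/(3.75)² = 96.78 W m⁻².
Averaging over the sphere, the absorbed flux is S(1−α)/4 = 12.82 W m⁻².
In equilibrium σT⁴ equals this, so T = 122.6 K.

123 K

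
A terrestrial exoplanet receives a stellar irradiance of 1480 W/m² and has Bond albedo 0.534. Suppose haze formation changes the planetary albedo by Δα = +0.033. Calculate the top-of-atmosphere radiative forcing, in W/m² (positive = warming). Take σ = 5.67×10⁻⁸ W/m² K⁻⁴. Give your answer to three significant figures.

-12.2 W/m²

The change in absorbed flux is Δ[S(1−α)/4] = −SΔα/4 = -12.21 W/m².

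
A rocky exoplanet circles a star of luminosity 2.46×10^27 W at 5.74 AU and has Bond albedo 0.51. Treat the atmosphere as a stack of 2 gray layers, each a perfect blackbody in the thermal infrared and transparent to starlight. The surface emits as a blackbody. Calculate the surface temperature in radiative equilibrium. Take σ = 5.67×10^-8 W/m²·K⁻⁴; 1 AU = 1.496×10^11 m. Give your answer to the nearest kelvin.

204 K

d = 5.74 × 1.496×10^11 m = 8.587×10^11 m.
Spreading L over a sphere of radius d: S = 2.46×10^27/(4π·8.59×10^11²) = 265.5 W/m².
Top-of-atmosphere balance: σT_e⁴ = S(1−α)/4 = 32.52 W/m² → T_e = 154.8 K.
Layer-by-layer balance gives σT_s⁴ = (N+1)σT_e⁴, so T_s = 3^¼·154.8 = 203.7 K.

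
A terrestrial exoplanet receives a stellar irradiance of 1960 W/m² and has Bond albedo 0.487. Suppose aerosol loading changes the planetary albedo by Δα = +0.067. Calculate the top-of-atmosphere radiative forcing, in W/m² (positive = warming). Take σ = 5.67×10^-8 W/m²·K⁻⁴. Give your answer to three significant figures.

The change in absorbed flux is Δ[S(1−α)/4] = −SΔα/4 = -32.83 W/m².

-32.8 W/m²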